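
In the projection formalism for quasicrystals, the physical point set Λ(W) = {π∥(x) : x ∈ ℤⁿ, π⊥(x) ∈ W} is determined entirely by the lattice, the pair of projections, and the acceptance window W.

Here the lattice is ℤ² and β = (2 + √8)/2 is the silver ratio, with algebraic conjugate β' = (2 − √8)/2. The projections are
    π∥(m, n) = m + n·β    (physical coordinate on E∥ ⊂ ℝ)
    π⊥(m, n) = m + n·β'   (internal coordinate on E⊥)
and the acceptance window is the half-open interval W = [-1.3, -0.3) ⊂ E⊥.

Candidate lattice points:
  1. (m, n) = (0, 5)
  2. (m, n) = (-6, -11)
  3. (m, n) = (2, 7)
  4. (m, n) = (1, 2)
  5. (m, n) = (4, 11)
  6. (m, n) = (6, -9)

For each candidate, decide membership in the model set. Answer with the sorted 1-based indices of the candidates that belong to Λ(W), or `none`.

β' = (2−√8)/2 ≈ -0.41421.
candidate 1: (m,n)=(0,5) → π∥ = 0+5·β ≈ 12.07107, π⊥ = 0+5·β' ≈ -2.07107 ∉ [-1.3, -0.3) ⇒ out
candidate 2: (m,n)=(-6,-11) → π∥ = -6-11·β ≈ -32.55635, π⊥ = -6-11·β' ≈ -1.44365 ∉ [-1.3, -0.3) ⇒ out
candidate 3: (m,n)=(2,7) → π∥ = 2+7·β ≈ 18.89949, π⊥ = 2+7·β' ≈ -0.89949 ∈ [-1.3, -0.3) ⇒ IN Λ
candidate 4: (m,n)=(1,2) → π∥ = 1+2·β ≈ 5.82843, π⊥ = 1+2·β' ≈ 0.17157 ∉ [-1.3, -0.3) ⇒ out
candidate 5: (m,n)=(4,11) → π∥ = 4+11·β ≈ 30.55635, π⊥ = 4+11·β' ≈ -0.55635 ∈ [-1.3, -0.3) ⇒ IN Λ
candidate 6: (m,n)=(6,-9) → π∥ = 6-9·β ≈ -15.72792, π⊥ = 6-9·β' ≈ 9.72792 ∉ [-1.3, -0.3) ⇒ out

3, 5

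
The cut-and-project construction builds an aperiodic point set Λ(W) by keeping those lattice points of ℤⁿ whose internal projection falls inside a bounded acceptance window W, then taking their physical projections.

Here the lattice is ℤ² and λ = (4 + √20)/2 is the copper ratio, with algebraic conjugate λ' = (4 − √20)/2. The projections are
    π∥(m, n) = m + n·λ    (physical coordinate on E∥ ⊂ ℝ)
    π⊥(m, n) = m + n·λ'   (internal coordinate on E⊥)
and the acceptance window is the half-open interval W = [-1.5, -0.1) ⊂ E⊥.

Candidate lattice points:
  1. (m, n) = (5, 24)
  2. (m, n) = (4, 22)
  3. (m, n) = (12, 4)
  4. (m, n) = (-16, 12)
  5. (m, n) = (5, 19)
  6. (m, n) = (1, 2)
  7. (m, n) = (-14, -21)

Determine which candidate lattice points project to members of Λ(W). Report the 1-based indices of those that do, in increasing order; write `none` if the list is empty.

Compute λ' = (4−√20)/2 = -0.236068, so π⊥(m,n) = m -0.236068·n.
candidate 1: (m,n)=(5,24) → π∥ = 5+24·λ ≈ 106.665631, π⊥ = 5+24·λ' ≈ -0.665631 ∈ [-1.5, -0.1) ⇒ IN Λ
candidate 2: (m,n)=(4,22) → π∥ = 4+22·λ ≈ 97.193496, π⊥ = 4+22·λ' ≈ -1.193496 ∈ [-1.5, -0.1) ⇒ IN Λ
candidate 3: (m,n)=(12,4) → π∥ = 12+4·λ ≈ 28.944272, π⊥ = 12+4·λ' ≈ 11.055728 ∉ [-1.5, -0.1) ⇒ out
candidate 4: (m,n)=(-16,12) → π∥ = -16+12·λ ≈ 34.832816, π⊥ = -16+12·λ' ≈ -18.832816 ∉ [-1.5, -0.1) ⇒ out
candidate 5: (m,n)=(5,19) → π∥ = 5+19·λ ≈ 85.485292, π⊥ = 5+19·λ' ≈ 0.514708 ∉ [-1.5, -0.1) ⇒ out
candidate 6: (m,n)=(1,2) → π∥ = 1+2·λ ≈ 9.472136, π⊥ = 1+2·λ' ≈ 0.527864 ∉ [-1.5, -0.1) ⇒ out
candidate 7: (m,n)=(-14,-21) → π∥ = -14-21·λ ≈ -102.957428, π⊥ = -14-21·λ' ≈ -9.042572 ∉ [-1.5, -0.1) ⇒ out

1, 2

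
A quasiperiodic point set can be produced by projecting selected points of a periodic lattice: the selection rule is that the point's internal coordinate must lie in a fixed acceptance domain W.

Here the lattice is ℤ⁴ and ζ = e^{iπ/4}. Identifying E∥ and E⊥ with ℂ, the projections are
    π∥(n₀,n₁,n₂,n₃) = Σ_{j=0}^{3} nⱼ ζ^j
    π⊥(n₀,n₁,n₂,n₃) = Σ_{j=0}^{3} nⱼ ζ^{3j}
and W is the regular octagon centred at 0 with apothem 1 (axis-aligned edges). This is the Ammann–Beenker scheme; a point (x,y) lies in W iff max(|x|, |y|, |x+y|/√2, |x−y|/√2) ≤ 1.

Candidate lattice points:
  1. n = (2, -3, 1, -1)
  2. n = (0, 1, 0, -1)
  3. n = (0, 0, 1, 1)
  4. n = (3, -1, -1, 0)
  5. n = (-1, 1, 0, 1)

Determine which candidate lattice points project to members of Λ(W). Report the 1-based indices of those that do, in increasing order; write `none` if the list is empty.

π⊥(n) = n₀ + n₁ζ³ + n₂ζ⁶ + n₃ζ⁹ where ζ = e^{iπ/4}.
candidate 1: n = (2, -3, 1, -1) → π⊥ ≈ (+3.4142, -3.8284); max(|x|,|y|,|x±y|/√2) = 5.1213 > 1 ⇒ ∉ W
candidate 2: n = (0, 1, 0, -1) → π⊥ ≈ (-1.4142, +0.0000); max(|x|,|y|,|x±y|/√2) = 1.4142 > 1 ⇒ ∉ W
candidate 3: n = (0, 0, 1, 1) → π⊥ ≈ (+0.7071, -0.2929); max(|x|,|y|,|x±y|/√2) = 0.7071 ≤ 1 ⇒ ∈ W
candidate 4: n = (3, -1, -1, 0) → π⊥ ≈ (+3.7071, +0.2929); max(|x|,|y|,|x±y|/√2) = 3.7071 > 1 ⇒ ∉ W
candidate 5: n = (-1, 1, 0, 1) → π⊥ ≈ (-1.0000, +1.4142); max(|x|,|y|,|x±y|/√2) = 1.7071 > 1 ⇒ ∉ W

3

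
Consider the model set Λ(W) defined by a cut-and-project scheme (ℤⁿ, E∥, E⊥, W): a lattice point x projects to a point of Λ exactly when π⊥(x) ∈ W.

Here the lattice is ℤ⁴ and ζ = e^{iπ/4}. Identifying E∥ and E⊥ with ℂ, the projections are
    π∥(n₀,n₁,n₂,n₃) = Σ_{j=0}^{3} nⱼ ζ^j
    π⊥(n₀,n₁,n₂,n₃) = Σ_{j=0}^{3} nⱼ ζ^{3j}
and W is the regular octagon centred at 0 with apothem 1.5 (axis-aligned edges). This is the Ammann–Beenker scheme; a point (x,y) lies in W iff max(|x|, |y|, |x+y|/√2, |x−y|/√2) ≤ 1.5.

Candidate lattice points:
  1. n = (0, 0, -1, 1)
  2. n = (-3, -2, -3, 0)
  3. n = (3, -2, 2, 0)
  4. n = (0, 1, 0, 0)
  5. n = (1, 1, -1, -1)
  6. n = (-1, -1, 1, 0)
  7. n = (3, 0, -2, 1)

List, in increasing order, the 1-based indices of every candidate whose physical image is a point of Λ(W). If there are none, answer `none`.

4, 5

Internal map: ζ^{3j} for j=0..3 gives (1,0), (−√2/2,√2/2), (0,−1), (√2/2,√2/2).
candidate 1: n = (0, 0, -1, 1) → π⊥ ≈ (+0.70711, +1.70711); max(|x|,|y|,|x±y|/√2) = 1.70711 > 1.5 ⇒ ∉ W
candidate 2: n = (-3, -2, -3, 0) → π⊥ ≈ (-1.58579, +1.58579); max(|x|,|y|,|x±y|/√2) = 2.24264 > 1.5 ⇒ ∉ W
candidate 3: n = (3, -2, 2, 0) → π⊥ ≈ (+4.41421, -3.41421); max(|x|,|y|,|x±y|/√2) = 5.53553 > 1.5 ⇒ ∉ W
candidate 4: n = (0, 1, 0, 0) → π⊥ ≈ (-0.70711, +0.70711); max(|x|,|y|,|x±y|/√2) = 1.00000 ≤ 1.5 ⇒ ∈ W
candidate 5: n = (1, 1, -1, -1) → π⊥ ≈ (-0.41421, +1.00000); max(|x|,|y|,|x±y|/√2) = 1.00000 ≤ 1.5 ⇒ ∈ W
candidate 6: n = (-1, -1, 1, 0) → π⊥ ≈ (-0.29289, -1.70711); max(|x|,|y|,|x±y|/√2) = 1.70711 > 1.5 ⇒ ∉ W
candidate 7: n = (3, 0, -2, 1) → π⊥ ≈ (+3.70711, +2.70711); max(|x|,|y|,|x±y|/√2) = 4.53553 > 1.5 ⇒ ∉ W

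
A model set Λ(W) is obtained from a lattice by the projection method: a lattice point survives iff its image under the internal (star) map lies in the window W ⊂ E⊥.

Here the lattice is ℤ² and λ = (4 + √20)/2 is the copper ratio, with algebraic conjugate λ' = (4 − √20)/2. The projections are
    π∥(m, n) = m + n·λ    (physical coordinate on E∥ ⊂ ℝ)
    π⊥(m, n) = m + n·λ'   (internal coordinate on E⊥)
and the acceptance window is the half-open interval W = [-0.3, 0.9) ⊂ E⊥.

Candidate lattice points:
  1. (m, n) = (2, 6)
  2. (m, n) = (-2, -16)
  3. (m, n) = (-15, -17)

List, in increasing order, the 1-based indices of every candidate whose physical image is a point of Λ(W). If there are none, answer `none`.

1

λ' = (4−√20)/2 ≈ -0.2361.
[1] lift (2,6): star map gives 0.5836; window check -0.3 ≤ 0.5836 < 0.9 is true → IN Λ
[2] lift (-2,-16): star map gives 1.7771; window check -0.3 ≤ 1.7771 < 0.9 is false → out
[3] lift (-15,-17): star map gives -10.9868; window check -0.3 ≤ -10.9868 < 0.9 is false → out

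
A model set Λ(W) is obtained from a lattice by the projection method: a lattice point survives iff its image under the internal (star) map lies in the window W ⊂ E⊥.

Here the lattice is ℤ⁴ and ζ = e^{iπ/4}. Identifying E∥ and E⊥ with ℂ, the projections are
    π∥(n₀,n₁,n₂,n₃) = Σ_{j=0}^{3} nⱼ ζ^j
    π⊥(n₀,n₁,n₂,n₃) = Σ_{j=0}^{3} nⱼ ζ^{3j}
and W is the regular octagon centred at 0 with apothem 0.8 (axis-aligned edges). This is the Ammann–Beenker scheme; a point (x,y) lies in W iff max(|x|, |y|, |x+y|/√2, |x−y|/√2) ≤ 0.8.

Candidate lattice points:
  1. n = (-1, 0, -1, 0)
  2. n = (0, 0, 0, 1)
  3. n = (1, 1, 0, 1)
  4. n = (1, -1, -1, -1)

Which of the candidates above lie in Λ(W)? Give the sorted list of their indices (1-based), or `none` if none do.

Internal map: ζ^{3j} for j=0..3 gives (1,0), (−√2/2,√2/2), (0,−1), (√2/2,√2/2).
#1 (-1, 0, -1, 0): internal (-1.000000, 1.000000); octagon support 1.414214 vs apothem 0.8 → ∉ W
#2 (0, 0, 0, 1): internal (0.707107, 0.707107); octagon support 1.000000 vs apothem 0.8 → ∉ W
#3 (1, 1, 0, 1): internal (1.000000, 1.414214); octagon support 1.707107 vs apothem 0.8 → ∉ W
#4 (1, -1, -1, -1): internal (1.000000, -0.414214); octagon support 1.000000 vs apothem 0.8 → ∉ W

none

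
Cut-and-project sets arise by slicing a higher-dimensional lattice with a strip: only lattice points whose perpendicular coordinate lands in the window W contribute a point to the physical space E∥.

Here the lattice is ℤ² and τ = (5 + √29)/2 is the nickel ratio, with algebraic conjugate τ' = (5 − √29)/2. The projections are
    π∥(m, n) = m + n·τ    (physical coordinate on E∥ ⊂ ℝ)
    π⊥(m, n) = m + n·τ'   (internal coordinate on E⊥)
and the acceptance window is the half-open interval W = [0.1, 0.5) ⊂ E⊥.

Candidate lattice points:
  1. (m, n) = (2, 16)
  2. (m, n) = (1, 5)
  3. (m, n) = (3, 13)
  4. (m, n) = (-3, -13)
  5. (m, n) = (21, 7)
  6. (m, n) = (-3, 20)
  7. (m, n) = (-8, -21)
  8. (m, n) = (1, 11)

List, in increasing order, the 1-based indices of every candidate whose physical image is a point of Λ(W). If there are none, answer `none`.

3

τ' = (5−√29)/2 ≈ -0.19258.
#1 (2,16): internal coord 2 + (16)·τ' = -1.08132; -1.08132 ∉ [0.1, 0.5) → out
#2 (1,5): internal coord 1 + (5)·τ' = +0.03709; +0.03709 ∉ [0.1, 0.5) → out
#3 (3,13): internal coord 3 + (13)·τ' = +0.49643; +0.49643 ∈ [0.1, 0.5) → IN Λ
#4 (-3,-13): internal coord -3 + (-13)·τ' = -0.49643; -0.49643 ∉ [0.1, 0.5) → out
#5 (21,7): internal coord 21 + (7)·τ' = +19.65192; +19.65192 ∉ [0.1, 0.5) → out
#6 (-3,20): internal coord -3 + (20)·τ' = -6.85165; -6.85165 ∉ [0.1, 0.5) → out
#7 (-8,-21): internal coord -8 + (-21)·τ' = -3.95577; -3.95577 ∉ [0.1, 0.5) → out
#8 (1,11): internal coord 1 + (11)·τ' = -1.11841; -1.11841 ∉ [0.1, 0.5) → out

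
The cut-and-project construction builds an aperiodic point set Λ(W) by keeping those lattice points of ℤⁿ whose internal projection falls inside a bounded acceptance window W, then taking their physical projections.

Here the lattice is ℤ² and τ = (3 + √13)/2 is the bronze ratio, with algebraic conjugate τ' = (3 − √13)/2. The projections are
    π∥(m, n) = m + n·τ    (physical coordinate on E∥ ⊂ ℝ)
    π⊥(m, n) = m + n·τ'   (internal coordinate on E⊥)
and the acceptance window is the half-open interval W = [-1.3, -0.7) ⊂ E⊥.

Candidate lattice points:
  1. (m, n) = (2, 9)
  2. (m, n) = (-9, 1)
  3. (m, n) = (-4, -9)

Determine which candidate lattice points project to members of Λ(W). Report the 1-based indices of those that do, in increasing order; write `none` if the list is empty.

1, 3

Numerically τ ≈ 3.3028 and τ' = −1/τ ≈ -0.3028.
candidate 1: (m,n)=(2,9) → π∥ = 2+9·τ ≈ 31.7250, π⊥ = 2+9·τ' ≈ -0.7250 ∈ [-1.3, -0.7) ⇒ IN Λ
candidate 2: (m,n)=(-9,1) → π∥ = -9+1·τ ≈ -5.6972, π⊥ = -9+1·τ' ≈ -9.3028 ∉ [-1.3, -0.7) ⇒ out
candidate 3: (m,n)=(-4,-9) → π∥ = -4-9·τ ≈ -33.7250, π⊥ = -4-9·τ' ≈ -1.2750 ∈ [-1.3, -0.7) ⇒ IN Λ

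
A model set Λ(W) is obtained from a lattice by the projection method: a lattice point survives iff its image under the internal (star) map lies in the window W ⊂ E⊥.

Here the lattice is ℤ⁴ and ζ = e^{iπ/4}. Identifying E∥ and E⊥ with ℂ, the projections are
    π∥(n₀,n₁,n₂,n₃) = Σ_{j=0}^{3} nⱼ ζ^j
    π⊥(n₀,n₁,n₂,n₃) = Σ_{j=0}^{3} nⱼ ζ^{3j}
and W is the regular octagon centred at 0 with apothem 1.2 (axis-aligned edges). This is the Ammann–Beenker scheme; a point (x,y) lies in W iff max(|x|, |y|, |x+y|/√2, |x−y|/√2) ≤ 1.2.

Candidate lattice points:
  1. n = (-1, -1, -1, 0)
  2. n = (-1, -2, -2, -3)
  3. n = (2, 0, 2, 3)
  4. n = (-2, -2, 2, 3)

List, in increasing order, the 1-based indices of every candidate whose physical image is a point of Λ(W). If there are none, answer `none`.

π⊥(n) = n₀ + n₁ζ³ + n₂ζ⁶ + n₃ζ⁹ where ζ = e^{iπ/4}.
#1 (-1, -1, -1, 0): internal (-0.292893, 0.292893); octagon support 0.414214 vs apothem 1.2 → ∈ W
#2 (-1, -2, -2, -3): internal (-1.707107, -1.535534); octagon support 2.292893 vs apothem 1.2 → ∉ W
#3 (2, 0, 2, 3): internal (4.121320, 0.121320); octagon support 4.121320 vs apothem 1.2 → ∉ W
#4 (-2, -2, 2, 3): internal (1.535534, -1.292893); octagon support 2.000000 vs apothem 1.2 → ∉ W

1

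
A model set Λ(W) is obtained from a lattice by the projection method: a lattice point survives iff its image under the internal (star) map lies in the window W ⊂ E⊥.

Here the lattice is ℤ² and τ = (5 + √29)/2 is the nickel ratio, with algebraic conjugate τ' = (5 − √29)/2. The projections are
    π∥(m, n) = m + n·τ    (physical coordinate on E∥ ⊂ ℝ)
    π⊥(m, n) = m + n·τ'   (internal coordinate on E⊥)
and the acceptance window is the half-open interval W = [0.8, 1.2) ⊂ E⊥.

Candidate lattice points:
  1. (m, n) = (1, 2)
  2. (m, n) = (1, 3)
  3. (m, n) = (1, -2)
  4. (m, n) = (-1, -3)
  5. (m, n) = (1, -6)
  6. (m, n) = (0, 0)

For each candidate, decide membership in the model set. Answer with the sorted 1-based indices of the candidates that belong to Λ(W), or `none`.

Compute τ' = (5−√29)/2 = -0.192582, so π⊥(m,n) = m -0.192582·n.
#1 (1,2): internal coord 1 + (2)·τ' = +0.614835; +0.614835 ∉ [0.8, 1.2) → out
#2 (1,3): internal coord 1 + (3)·τ' = +0.422253; +0.422253 ∉ [0.8, 1.2) → out
#3 (1,-2): internal coord 1 + (-2)·τ' = +1.385165; +1.385165 ∉ [0.8, 1.2) → out
#4 (-1,-3): internal coord -1 + (-3)·τ' = -0.422253; -0.422253 ∉ [0.8, 1.2) → out
#5 (1,-6): internal coord 1 + (-6)·τ' = +2.155494; +2.155494 ∉ [0.8, 1.2) → out
#6 (0,0): internal coord 0 + (0)·τ' = +0.000000; +0.000000 ∉ [0.8, 1.2) → out

none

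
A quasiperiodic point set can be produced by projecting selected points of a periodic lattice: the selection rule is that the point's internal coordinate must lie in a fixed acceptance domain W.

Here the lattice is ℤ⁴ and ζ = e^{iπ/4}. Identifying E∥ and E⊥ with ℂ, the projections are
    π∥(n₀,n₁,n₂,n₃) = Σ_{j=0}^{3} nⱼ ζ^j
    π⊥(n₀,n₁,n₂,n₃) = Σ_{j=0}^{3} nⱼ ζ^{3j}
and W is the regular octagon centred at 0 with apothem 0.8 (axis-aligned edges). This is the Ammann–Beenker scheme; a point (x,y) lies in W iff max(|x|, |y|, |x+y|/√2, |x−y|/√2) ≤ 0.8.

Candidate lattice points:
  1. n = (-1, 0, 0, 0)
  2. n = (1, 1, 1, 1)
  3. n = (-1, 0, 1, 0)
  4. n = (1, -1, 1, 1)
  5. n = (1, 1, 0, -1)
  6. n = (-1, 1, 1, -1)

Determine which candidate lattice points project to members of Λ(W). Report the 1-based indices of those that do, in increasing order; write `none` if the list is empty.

With ζ = e^{iπ/4} the internal vectors are ζ^0,ζ^3,ζ^6,ζ^9.
candidate 1: n = (-1, 0, 0, 0) → π⊥ ≈ (-1.000000, +0.000000); max(|x|,|y|,|x±y|/√2) = 1.000000 > 0.8 ⇒ ∉ W
candidate 2: n = (1, 1, 1, 1) → π⊥ ≈ (+1.000000, +0.414214); max(|x|,|y|,|x±y|/√2) = 1.000000 > 0.8 ⇒ ∉ W
candidate 3: n = (-1, 0, 1, 0) → π⊥ ≈ (-1.000000, -1.000000); max(|x|,|y|,|x±y|/√2) = 1.414214 > 0.8 ⇒ ∉ W
candidate 4: n = (1, -1, 1, 1) → π⊥ ≈ (+2.414214, -1.000000); max(|x|,|y|,|x±y|/√2) = 2.414214 > 0.8 ⇒ ∉ W
candidate 5: n = (1, 1, 0, -1) → π⊥ ≈ (-0.414214, +0.000000); max(|x|,|y|,|x±y|/√2) = 0.414214 ≤ 0.8 ⇒ ∈ W
candidate 6: n = (-1, 1, 1, -1) → π⊥ ≈ (-2.414214, -1.000000); max(|x|,|y|,|x±y|/√2) = 2.414214 > 0.8 ⇒ ∉ W

5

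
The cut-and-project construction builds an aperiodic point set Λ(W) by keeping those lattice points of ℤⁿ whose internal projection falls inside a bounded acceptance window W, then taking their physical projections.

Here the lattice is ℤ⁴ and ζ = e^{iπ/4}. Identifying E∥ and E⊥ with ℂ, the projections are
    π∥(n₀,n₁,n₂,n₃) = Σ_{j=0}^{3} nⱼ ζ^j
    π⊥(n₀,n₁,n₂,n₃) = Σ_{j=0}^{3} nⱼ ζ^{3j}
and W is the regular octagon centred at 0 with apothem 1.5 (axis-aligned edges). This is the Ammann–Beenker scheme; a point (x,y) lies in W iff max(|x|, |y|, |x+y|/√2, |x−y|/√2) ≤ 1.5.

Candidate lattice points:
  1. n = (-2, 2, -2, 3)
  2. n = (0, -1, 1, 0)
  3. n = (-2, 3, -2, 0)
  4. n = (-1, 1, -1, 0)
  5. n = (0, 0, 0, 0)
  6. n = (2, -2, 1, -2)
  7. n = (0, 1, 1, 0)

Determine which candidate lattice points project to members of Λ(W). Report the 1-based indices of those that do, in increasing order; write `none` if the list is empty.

5, 7

Internal map: ζ^{3j} for j=0..3 gives (1,0), (−√2/2,√2/2), (0,−1), (√2/2,√2/2).
candidate 1: n = (-2, 2, -2, 3) → π⊥ ≈ (-1.29289, +5.53553); max(|x|,|y|,|x±y|/√2) = 5.53553 > 1.5 ⇒ ∉ W
candidate 2: n = (0, -1, 1, 0) → π⊥ ≈ (+0.70711, -1.70711); max(|x|,|y|,|x±y|/√2) = 1.70711 > 1.5 ⇒ ∉ W
candidate 3: n = (-2, 3, -2, 0) → π⊥ ≈ (-4.12132, +4.12132); max(|x|,|y|,|x±y|/√2) = 5.82843 > 1.5 ⇒ ∉ W
candidate 4: n = (-1, 1, -1, 0) → π⊥ ≈ (-1.70711, +1.70711); max(|x|,|y|,|x±y|/√2) = 2.41421 > 1.5 ⇒ ∉ W
candidate 5: n = (0, 0, 0, 0) → π⊥ ≈ (+0.00000, +0.00000); max(|x|,|y|,|x±y|/√2) = 0.00000 ≤ 1.5 ⇒ ∈ W
candidate 6: n = (2, -2, 1, -2) → π⊥ ≈ (+2.00000, -3.82843); max(|x|,|y|,|x±y|/√2) = 4.12132 > 1.5 ⇒ ∉ W
candidate 7: n = (0, 1, 1, 0) → π⊥ ≈ (-0.70711, -0.29289); max(|x|,|y|,|x±y|/√2) = 0.70711 ≤ 1.5 ⇒ ∈ W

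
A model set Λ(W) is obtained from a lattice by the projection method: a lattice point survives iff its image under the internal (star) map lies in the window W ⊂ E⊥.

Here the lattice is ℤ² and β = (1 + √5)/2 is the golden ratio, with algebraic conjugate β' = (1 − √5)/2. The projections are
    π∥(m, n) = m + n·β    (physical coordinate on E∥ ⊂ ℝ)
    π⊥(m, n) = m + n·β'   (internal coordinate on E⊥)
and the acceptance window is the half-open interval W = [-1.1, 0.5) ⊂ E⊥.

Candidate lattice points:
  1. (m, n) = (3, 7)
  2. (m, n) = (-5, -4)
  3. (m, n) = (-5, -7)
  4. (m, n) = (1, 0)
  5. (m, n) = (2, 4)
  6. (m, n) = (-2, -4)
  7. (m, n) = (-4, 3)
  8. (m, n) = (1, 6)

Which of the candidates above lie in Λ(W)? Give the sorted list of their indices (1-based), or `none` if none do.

Numerically β ≈ 1.61803 and β' = −1/β ≈ -0.61803.
candidate 1: (m,n)=(3,7) → π∥ = 3+7·β ≈ 14.32624, π⊥ = 3+7·β' ≈ -1.32624 ∉ [-1.1, 0.5) ⇒ out
candidate 2: (m,n)=(-5,-4) → π∥ = -5-4·β ≈ -11.47214, π⊥ = -5-4·β' ≈ -2.52786 ∉ [-1.1, 0.5) ⇒ out
candidate 3: (m,n)=(-5,-7) → π∥ = -5-7·β ≈ -16.32624, π⊥ = -5-7·β' ≈ -0.67376 ∈ [-1.1, 0.5) ⇒ IN Λ
candidate 4: (m,n)=(1,0) → π∥ = 1+0·β ≈ 1.00000, π⊥ = 1+0·β' ≈ 1.00000 ∉ [-1.1, 0.5) ⇒ out
candidate 5: (m,n)=(2,4) → π∥ = 2+4·β ≈ 8.47214, π⊥ = 2+4·β' ≈ -0.47214 ∈ [-1.1, 0.5) ⇒ IN Λ
candidate 6: (m,n)=(-2,-4) → π∥ = -2-4·β ≈ -8.47214, π⊥ = -2-4·β' ≈ 0.47214 ∈ [-1.1, 0.5) ⇒ IN Λ
candidate 7: (m,n)=(-4,3) → π∥ = -4+3·β ≈ 0.85410, π⊥ = -4+3·β' ≈ -5.85410 ∉ [-1.1, 0.5) ⇒ out
candidate 8: (m,n)=(1,6) → π∥ = 1+6·β ≈ 10.70820, π⊥ = 1+6·β' ≈ -2.70820 ∉ [-1.1, 0.5) ⇒ out

3, 5, 6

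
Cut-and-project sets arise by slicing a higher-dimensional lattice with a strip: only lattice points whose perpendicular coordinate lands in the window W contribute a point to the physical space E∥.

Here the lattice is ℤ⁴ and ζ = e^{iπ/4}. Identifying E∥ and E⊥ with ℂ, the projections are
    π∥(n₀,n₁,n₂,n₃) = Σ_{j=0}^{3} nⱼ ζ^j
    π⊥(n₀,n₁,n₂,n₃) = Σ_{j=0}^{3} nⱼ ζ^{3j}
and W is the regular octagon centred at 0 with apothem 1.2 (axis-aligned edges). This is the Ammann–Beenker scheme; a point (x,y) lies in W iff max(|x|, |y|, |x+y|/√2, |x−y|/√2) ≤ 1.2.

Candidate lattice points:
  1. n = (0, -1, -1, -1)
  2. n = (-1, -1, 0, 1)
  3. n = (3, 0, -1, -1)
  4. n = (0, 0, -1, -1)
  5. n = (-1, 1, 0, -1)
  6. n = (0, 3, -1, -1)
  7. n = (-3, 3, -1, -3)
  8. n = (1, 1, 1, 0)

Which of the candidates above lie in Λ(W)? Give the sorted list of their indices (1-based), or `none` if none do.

1, 2, 4, 8

With ζ = e^{iπ/4} the internal vectors are ζ^0,ζ^3,ζ^6,ζ^9.
#1 (0, -1, -1, -1): internal (0.00000, -0.41421); octagon support 0.41421 vs apothem 1.2 → ∈ W
#2 (-1, -1, 0, 1): internal (0.41421, 0.00000); octagon support 0.41421 vs apothem 1.2 → ∈ W
#3 (3, 0, -1, -1): internal (2.29289, 0.29289); octagon support 2.29289 vs apothem 1.2 → ∉ W
#4 (0, 0, -1, -1): internal (-0.70711, 0.29289); octagon support 0.70711 vs apothem 1.2 → ∈ W
#5 (-1, 1, 0, -1): internal (-2.41421, 0.00000); octagon support 2.41421 vs apothem 1.2 → ∉ W
#6 (0, 3, -1, -1): internal (-2.82843, 2.41421); octagon support 3.70711 vs apothem 1.2 → ∉ W
#7 (-3, 3, -1, -3): internal (-7.24264, 1.00000); octagon support 7.24264 vs apothem 1.2 → ∉ W
#8 (1, 1, 1, 0): internal (0.29289, -0.29289); octagon support 0.41421 vs apothem 1.2 → ∈ W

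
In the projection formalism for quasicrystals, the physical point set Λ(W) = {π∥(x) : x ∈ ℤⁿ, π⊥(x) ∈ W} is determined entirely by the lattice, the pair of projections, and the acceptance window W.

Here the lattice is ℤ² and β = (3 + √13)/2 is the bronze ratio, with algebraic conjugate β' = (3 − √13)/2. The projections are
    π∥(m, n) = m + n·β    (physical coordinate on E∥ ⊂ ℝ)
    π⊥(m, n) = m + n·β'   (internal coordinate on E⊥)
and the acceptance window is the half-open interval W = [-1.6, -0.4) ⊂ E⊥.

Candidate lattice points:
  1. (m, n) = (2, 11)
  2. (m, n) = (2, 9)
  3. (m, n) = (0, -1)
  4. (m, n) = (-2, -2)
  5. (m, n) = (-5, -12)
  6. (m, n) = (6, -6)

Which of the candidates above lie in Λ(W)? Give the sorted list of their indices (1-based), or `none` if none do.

β' = (3−√13)/2 ≈ -0.3028.
[1] lift (2,11): star map gives -1.3305; window check -1.6 ≤ -1.3305 < -0.4 is true → IN Λ
[2] lift (2,9): star map gives -0.7250; window check -1.6 ≤ -0.7250 < -0.4 is true → IN Λ
[3] lift (0,-1): star map gives 0.3028; window check -1.6 ≤ 0.3028 < -0.4 is false → out
[4] lift (-2,-2): star map gives -1.3944; window check -1.6 ≤ -1.3944 < -0.4 is true → IN Λ
[5] lift (-5,-12): star map gives -1.3667; window check -1.6 ≤ -1.3667 < -0.4 is true → IN Λ
[6] lift (6,-6): star map gives 7.8167; window check -1.6 ≤ 7.8167 < -0.4 is false → out

1, 2, 4, 5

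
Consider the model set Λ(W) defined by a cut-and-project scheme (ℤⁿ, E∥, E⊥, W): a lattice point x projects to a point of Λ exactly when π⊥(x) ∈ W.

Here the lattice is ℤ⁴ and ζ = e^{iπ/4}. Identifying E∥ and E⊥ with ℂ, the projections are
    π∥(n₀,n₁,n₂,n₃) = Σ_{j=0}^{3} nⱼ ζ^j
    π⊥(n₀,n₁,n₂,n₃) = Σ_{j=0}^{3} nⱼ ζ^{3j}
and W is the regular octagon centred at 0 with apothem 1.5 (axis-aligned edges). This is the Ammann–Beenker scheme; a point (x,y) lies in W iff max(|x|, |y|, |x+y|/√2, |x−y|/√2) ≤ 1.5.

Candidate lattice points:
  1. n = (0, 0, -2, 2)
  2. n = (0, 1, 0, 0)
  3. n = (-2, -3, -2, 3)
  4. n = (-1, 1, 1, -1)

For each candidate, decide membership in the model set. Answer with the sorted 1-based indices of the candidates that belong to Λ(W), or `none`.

With ζ = e^{iπ/4} the internal vectors are ζ^0,ζ^3,ζ^6,ζ^9.
candidate 1: n = (0, 0, -2, 2) → π⊥ ≈ (+1.41421, +3.41421); max(|x|,|y|,|x±y|/√2) = 3.41421 > 1.5 ⇒ ∉ W
candidate 2: n = (0, 1, 0, 0) → π⊥ ≈ (-0.70711, +0.70711); max(|x|,|y|,|x±y|/√2) = 1.00000 ≤ 1.5 ⇒ ∈ W
candidate 3: n = (-2, -3, -2, 3) → π⊥ ≈ (+2.24264, +2.00000); max(|x|,|y|,|x±y|/√2) = 3.00000 > 1.5 ⇒ ∉ W
candidate 4: n = (-1, 1, 1, -1) → π⊥ ≈ (-2.41421, -1.00000); max(|x|,|y|,|x±y|/√2) = 2.41421 > 1.5 ⇒ ∉ W

2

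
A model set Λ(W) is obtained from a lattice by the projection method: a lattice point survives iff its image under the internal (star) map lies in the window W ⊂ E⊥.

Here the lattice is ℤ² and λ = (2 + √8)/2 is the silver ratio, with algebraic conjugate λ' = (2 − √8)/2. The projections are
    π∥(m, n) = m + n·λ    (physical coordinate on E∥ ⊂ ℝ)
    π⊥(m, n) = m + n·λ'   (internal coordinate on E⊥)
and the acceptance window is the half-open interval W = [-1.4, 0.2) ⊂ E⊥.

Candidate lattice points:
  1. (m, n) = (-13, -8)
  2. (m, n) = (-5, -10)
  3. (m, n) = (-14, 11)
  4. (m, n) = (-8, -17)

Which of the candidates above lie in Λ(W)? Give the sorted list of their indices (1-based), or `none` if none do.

2, 4

λ' = (2−√8)/2 ≈ -0.41421.
candidate 1: (m,n)=(-13,-8) → π∥ = -13-8·λ ≈ -32.31371, π⊥ = -13-8·λ' ≈ -9.68629 ∉ [-1.4, 0.2) ⇒ out
candidate 2: (m,n)=(-5,-10) → π∥ = -5-10·λ ≈ -29.14214, π⊥ = -5-10·λ' ≈ -0.85786 ∈ [-1.4, 0.2) ⇒ IN Λ
candidate 3: (m,n)=(-14,11) → π∥ = -14+11·λ ≈ 12.55635, π⊥ = -14+11·λ' ≈ -18.55635 ∉ [-1.4, 0.2) ⇒ out
candidate 4: (m,n)=(-8,-17) → π∥ = -8-17·λ ≈ -49.04163, π⊥ = -8-17·λ' ≈ -0.95837 ∈ [-1.4, 0.2) ⇒ IN Λ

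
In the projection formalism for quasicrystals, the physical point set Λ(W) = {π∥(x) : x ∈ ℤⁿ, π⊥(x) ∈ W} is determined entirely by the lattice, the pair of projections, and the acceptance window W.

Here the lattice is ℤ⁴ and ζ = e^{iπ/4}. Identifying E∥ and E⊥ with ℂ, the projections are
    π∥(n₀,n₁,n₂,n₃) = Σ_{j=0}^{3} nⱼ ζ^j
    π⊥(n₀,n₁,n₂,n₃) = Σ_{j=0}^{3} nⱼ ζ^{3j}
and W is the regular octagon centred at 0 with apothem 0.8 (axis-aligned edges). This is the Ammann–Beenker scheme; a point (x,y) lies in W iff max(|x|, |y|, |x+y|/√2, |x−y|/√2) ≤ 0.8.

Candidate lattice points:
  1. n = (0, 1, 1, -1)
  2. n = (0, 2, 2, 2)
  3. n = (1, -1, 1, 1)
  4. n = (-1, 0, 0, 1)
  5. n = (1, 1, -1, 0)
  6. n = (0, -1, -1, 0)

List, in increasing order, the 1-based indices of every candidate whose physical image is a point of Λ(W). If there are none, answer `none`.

4, 6

π⊥(n) = n₀ + n₁ζ³ + n₂ζ⁶ + n₃ζ⁹ where ζ = e^{iπ/4}.
#1 (0, 1, 1, -1): internal (-1.4142, -1.0000); octagon support 1.7071 vs apothem 0.8 → ∉ W
#2 (0, 2, 2, 2): internal (0.0000, 0.8284); octagon support 0.8284 vs apothem 0.8 → ∉ W
#3 (1, -1, 1, 1): internal (2.4142, -1.0000); octagon support 2.4142 vs apothem 0.8 → ∉ W
#4 (-1, 0, 0, 1): internal (-0.2929, 0.7071); octagon support 0.7071 vs apothem 0.8 → ∈ W
#5 (1, 1, -1, 0): internal (0.2929, 1.7071); octagon support 1.7071 vs apothem 0.8 → ∉ W
#6 (0, -1, -1, 0): internal (0.7071, 0.2929); octagon support 0.7071 vs apothem 0.8 → ∈ W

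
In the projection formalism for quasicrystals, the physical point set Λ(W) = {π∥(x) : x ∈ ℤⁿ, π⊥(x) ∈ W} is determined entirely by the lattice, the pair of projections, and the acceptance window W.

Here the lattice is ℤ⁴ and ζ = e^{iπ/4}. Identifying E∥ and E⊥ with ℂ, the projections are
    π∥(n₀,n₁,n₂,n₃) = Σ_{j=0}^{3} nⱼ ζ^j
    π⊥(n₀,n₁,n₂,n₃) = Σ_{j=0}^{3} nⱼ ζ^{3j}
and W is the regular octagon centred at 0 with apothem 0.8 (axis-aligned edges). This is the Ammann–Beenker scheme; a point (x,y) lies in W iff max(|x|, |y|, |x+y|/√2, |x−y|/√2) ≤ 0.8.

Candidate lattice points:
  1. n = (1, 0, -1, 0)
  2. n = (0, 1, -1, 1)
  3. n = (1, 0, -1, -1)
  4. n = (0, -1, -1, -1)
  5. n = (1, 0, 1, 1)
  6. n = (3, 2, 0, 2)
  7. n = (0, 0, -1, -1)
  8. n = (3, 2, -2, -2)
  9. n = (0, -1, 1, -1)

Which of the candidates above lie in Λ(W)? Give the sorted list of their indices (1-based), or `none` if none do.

3, 4, 7

Internal map: ζ^{3j} for j=0..3 gives (1,0), (−√2/2,√2/2), (0,−1), (√2/2,√2/2).
#1 (1, 0, -1, 0): internal (1.00000, 1.00000); octagon support 1.41421 vs apothem 0.8 → ∉ W
#2 (0, 1, -1, 1): internal (0.00000, 2.41421); octagon support 2.41421 vs apothem 0.8 → ∉ W
#3 (1, 0, -1, -1): internal (0.29289, 0.29289); octagon support 0.41421 vs apothem 0.8 → ∈ W
#4 (0, -1, -1, -1): internal (0.00000, -0.41421); octagon support 0.41421 vs apothem 0.8 → ∈ W
#5 (1, 0, 1, 1): internal (1.70711, -0.29289); octagon support 1.70711 vs apothem 0.8 → ∉ W
#6 (3, 2, 0, 2): internal (3.00000, 2.82843); octagon support 4.12132 vs apothem 0.8 → ∉ W
#7 (0, 0, -1, -1): internal (-0.70711, 0.29289); octagon support 0.70711 vs apothem 0.8 → ∈ W
#8 (3, 2, -2, -2): internal (0.17157, 2.00000); octagon support 2.00000 vs apothem 0.8 → ∉ W
#9 (0, -1, 1, -1): internal (0.00000, -2.41421); octagon support 2.41421 vs apothem 0.8 → ∉ W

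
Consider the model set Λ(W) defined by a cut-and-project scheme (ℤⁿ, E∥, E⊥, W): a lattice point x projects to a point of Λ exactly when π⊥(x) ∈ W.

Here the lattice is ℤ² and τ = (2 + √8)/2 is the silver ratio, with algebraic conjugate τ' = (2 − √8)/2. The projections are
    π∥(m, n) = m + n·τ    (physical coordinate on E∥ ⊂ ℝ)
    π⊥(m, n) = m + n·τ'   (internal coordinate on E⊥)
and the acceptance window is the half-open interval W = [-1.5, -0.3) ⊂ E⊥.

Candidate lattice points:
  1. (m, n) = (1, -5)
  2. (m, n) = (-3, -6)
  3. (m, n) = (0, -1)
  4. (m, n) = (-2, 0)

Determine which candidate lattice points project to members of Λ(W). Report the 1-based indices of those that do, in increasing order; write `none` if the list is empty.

Compute τ' = (2−√8)/2 = -0.41421, so π⊥(m,n) = m -0.41421·n.
[1] lift (1,-5): star map gives 3.07107; window check -1.5 ≤ 3.07107 < -0.3 is false → out
[2] lift (-3,-6): star map gives -0.51472; window check -1.5 ≤ -0.51472 < -0.3 is true → IN Λ
[3] lift (0,-1): star map gives 0.41421; window check -1.5 ≤ 0.41421 < -0.3 is false → out
[4] lift (-2,0): star map gives -2.00000; window check -1.5 ≤ -2.00000 < -0.3 is false → out

2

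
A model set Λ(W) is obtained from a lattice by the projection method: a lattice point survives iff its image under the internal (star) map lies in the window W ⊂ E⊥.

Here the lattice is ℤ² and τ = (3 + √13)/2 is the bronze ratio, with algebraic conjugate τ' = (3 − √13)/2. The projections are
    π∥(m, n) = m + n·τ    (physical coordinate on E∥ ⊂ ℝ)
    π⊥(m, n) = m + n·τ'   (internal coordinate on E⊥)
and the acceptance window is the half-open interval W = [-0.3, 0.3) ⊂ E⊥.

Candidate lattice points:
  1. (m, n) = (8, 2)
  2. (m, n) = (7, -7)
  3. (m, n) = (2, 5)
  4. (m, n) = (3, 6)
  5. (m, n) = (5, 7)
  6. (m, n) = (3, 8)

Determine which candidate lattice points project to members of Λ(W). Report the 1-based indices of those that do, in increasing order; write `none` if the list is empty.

none

Numerically τ ≈ 3.302776 and τ' = −1/τ ≈ -0.302776.
#1 (8,2): internal coord 8 + (2)·τ' = +7.394449; +7.394449 ∉ [-0.3, 0.3) → out
#2 (7,-7): internal coord 7 + (-7)·τ' = +9.119429; +9.119429 ∉ [-0.3, 0.3) → out
#3 (2,5): internal coord 2 + (5)·τ' = +0.486122; +0.486122 ∉ [-0.3, 0.3) → out
#4 (3,6): internal coord 3 + (6)·τ' = +1.183346; +1.183346 ∉ [-0.3, 0.3) → out
#5 (5,7): internal coord 5 + (7)·τ' = +2.880571; +2.880571 ∉ [-0.3, 0.3) → out
#6 (3,8): internal coord 3 + (8)·τ' = +0.577795; +0.577795 ∉ [-0.3, 0.3) → out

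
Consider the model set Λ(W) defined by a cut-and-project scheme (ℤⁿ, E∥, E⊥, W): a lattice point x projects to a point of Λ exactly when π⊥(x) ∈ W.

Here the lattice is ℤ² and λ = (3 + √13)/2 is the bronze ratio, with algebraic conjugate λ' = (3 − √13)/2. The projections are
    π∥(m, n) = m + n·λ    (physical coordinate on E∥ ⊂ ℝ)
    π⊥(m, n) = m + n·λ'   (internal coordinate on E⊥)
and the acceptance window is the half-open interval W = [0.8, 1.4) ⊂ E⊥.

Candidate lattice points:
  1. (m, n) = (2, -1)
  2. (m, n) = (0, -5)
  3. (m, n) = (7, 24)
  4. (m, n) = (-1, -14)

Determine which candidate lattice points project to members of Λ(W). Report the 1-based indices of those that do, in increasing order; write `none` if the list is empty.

none

λ' = (3−√13)/2 ≈ -0.3028.
[1] lift (2,-1): star map gives 2.3028; window check 0.8 ≤ 2.3028 < 1.4 is false → out
[2] lift (0,-5): star map gives 1.5139; window check 0.8 ≤ 1.5139 < 1.4 is false → out
[3] lift (7,24): star map gives -0.2666; window check 0.8 ≤ -0.2666 < 1.4 is false → out
[4] lift (-1,-14): star map gives 3.2389; window check 0.8 ≤ 3.2389 < 1.4 is false → out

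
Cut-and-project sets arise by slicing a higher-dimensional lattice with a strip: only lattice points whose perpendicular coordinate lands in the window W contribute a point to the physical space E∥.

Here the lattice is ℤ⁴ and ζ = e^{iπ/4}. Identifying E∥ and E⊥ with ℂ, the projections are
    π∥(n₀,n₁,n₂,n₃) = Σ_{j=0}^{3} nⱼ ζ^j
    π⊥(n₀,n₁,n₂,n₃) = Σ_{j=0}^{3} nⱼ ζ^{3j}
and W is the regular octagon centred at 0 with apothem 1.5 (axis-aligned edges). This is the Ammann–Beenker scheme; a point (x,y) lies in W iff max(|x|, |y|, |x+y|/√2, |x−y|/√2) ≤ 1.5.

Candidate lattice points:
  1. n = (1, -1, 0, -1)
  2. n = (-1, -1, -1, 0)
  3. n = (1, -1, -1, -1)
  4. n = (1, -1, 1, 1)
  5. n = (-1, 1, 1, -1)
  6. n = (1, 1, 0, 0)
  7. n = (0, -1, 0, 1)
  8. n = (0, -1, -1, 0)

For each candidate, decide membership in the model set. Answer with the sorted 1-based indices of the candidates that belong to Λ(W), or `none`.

2, 3, 6, 7, 8

With ζ = e^{iπ/4} the internal vectors are ζ^0,ζ^3,ζ^6,ζ^9.
#1 (1, -1, 0, -1): internal (1.00000, -1.41421); octagon support 1.70711 vs apothem 1.5 → ∉ W
#2 (-1, -1, -1, 0): internal (-0.29289, 0.29289); octagon support 0.41421 vs apothem 1.5 → ∈ W
#3 (1, -1, -1, -1): internal (1.00000, -0.41421); octagon support 1.00000 vs apothem 1.5 → ∈ W
#4 (1, -1, 1, 1): internal (2.41421, -1.00000); octagon support 2.41421 vs apothem 1.5 → ∉ W
#5 (-1, 1, 1, -1): internal (-2.41421, -1.00000); octagon support 2.41421 vs apothem 1.5 → ∉ W
#6 (1, 1, 0, 0): internal (0.29289, 0.70711); octagon support 0.70711 vs apothem 1.5 → ∈ W
#7 (0, -1, 0, 1): internal (1.41421, 0.00000); octagon support 1.41421 vs apothem 1.5 → ∈ W
#8 (0, -1, -1, 0): internal (0.70711, 0.29289); octagon support 0.70711 vs apothem 1.5 → ∈ W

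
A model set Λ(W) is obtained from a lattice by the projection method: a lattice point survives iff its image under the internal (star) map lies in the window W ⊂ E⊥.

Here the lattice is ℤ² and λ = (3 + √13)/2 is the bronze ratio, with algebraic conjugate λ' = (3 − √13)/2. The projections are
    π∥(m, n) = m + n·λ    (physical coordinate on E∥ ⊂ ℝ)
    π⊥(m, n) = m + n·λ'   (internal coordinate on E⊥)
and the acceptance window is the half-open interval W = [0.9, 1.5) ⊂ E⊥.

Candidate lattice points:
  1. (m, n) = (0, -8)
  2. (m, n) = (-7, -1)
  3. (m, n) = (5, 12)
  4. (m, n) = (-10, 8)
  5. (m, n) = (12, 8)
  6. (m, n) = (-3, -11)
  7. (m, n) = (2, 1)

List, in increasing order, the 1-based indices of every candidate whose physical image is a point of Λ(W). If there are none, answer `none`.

Numerically λ ≈ 3.302776 and λ' = −1/λ ≈ -0.302776.
#1 (0,-8): internal coord 0 + (-8)·λ' = +2.422205; +2.422205 ∉ [0.9, 1.5) → out
#2 (-7,-1): internal coord -7 + (-1)·λ' = -6.697224; -6.697224 ∉ [0.9, 1.5) → out
#3 (5,12): internal coord 5 + (12)·λ' = +1.366692; +1.366692 ∈ [0.9, 1.5) → IN Λ
#4 (-10,8): internal coord -10 + (8)·λ' = -12.422205; -12.422205 ∉ [0.9, 1.5) → out
#5 (12,8): internal coord 12 + (8)·λ' = +9.577795; +9.577795 ∉ [0.9, 1.5) → out
#6 (-3,-11): internal coord -3 + (-11)·λ' = +0.330532; +0.330532 ∉ [0.9, 1.5) → out
#7 (2,1): internal coord 2 + (1)·λ' = +1.697224; +1.697224 ∉ [0.9, 1.5) → out

3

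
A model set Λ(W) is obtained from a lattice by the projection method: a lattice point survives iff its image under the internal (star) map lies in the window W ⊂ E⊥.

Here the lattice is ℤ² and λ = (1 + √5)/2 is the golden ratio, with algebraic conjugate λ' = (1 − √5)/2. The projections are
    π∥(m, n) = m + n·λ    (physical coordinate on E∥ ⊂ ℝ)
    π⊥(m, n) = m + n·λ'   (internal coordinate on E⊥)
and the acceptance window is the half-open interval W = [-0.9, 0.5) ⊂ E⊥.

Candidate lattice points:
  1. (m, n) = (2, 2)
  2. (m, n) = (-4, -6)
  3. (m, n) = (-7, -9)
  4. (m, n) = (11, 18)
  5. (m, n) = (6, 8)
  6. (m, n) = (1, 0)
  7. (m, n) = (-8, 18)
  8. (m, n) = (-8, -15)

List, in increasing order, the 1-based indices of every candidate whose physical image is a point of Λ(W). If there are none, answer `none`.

Numerically λ ≈ 1.6180 and λ' = −1/λ ≈ -0.6180.
#1 (2,2): internal coord 2 + (2)·λ' = +0.7639; +0.7639 ∉ [-0.9, 0.5) → out
#2 (-4,-6): internal coord -4 + (-6)·λ' = -0.2918; -0.2918 ∈ [-0.9, 0.5) → IN Λ
#3 (-7,-9): internal coord -7 + (-9)·λ' = -1.4377; -1.4377 ∉ [-0.9, 0.5) → out
#4 (11,18): internal coord 11 + (18)·λ' = -0.1246; -0.1246 ∈ [-0.9, 0.5) → IN Λ
#5 (6,8): internal coord 6 + (8)·λ' = +1.0557; +1.0557 ∉ [-0.9, 0.5) → out
#6 (1,0): internal coord 1 + (0)·λ' = +1.0000; +1.0000 ∉ [-0.9, 0.5) → out
#7 (-8,18): internal coord -8 + (18)·λ' = -19.1246; -19.1246 ∉ [-0.9, 0.5) → out
#8 (-8,-15): internal coord -8 + (-15)·λ' = +1.2705; +1.2705 ∉ [-0.9, 0.5) → out

2, 4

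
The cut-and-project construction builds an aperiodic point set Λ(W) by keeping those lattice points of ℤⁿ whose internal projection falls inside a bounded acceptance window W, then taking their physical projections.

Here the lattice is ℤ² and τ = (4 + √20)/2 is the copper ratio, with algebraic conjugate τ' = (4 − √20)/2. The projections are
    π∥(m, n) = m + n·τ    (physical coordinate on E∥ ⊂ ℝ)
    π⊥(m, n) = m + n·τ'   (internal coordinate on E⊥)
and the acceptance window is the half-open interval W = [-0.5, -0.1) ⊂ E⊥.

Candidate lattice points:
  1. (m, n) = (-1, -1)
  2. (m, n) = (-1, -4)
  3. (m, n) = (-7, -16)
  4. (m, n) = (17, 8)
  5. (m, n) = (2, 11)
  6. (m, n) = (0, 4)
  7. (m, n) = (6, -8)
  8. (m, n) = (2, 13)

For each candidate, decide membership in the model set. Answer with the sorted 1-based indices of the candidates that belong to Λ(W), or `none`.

τ' = (4−√20)/2 ≈ -0.236068.
[1] lift (-1,-1): star map gives -0.763932; window check -0.5 ≤ -0.763932 < -0.1 is false → out
[2] lift (-1,-4): star map gives -0.055728; window check -0.5 ≤ -0.055728 < -0.1 is false → out
[3] lift (-7,-16): star map gives -3.222912; window check -0.5 ≤ -3.222912 < -0.1 is false → out
[4] lift (17,8): star map gives 15.111456; window check -0.5 ≤ 15.111456 < -0.1 is false → out
[5] lift (2,11): star map gives -0.596748; window check -0.5 ≤ -0.596748 < -0.1 is false → out
[6] lift (0,4): star map gives -0.944272; window check -0.5 ≤ -0.944272 < -0.1 is false → out
[7] lift (6,-8): star map gives 7.888544; window check -0.5 ≤ 7.888544 < -0.1 is false → out
[8] lift (2,13): star map gives -1.068884; window check -0.5 ≤ -1.068884 < -0.1 is false → out

none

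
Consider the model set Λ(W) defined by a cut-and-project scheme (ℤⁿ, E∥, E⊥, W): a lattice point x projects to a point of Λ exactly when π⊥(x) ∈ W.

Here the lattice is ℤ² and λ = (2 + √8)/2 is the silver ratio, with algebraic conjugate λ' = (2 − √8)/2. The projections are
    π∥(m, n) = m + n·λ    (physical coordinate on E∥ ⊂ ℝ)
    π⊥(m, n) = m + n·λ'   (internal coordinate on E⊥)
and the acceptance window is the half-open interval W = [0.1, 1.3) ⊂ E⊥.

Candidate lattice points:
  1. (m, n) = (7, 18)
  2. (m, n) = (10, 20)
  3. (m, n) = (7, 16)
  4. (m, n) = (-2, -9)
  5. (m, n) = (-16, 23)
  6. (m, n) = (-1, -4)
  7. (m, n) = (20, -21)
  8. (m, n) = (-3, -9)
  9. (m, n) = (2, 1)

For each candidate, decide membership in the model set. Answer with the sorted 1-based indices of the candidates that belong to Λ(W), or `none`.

Compute λ' = (2−√8)/2 = -0.4142, so π⊥(m,n) = m -0.4142·n.
candidate 1: (m,n)=(7,18) → π∥ = 7+18·λ ≈ 50.4558, π⊥ = 7+18·λ' ≈ -0.4558 ∉ [0.1, 1.3) ⇒ out
candidate 2: (m,n)=(10,20) → π∥ = 10+20·λ ≈ 58.2843, π⊥ = 10+20·λ' ≈ 1.7157 ∉ [0.1, 1.3) ⇒ out
candidate 3: (m,n)=(7,16) → π∥ = 7+16·λ ≈ 45.6274, π⊥ = 7+16·λ' ≈ 0.3726 ∈ [0.1, 1.3) ⇒ IN Λ
candidate 4: (m,n)=(-2,-9) → π∥ = -2-9·λ ≈ -23.7279, π⊥ = -2-9·λ' ≈ 1.7279 ∉ [0.1, 1.3) ⇒ out
candidate 5: (m,n)=(-16,23) → π∥ = -16+23·λ ≈ 39.5269, π⊥ = -16+23·λ' ≈ -25.5269 ∉ [0.1, 1.3) ⇒ out
candidate 6: (m,n)=(-1,-4) → π∥ = -1-4·λ ≈ -10.6569, π⊥ = -1-4·λ' ≈ 0.6569 ∈ [0.1, 1.3) ⇒ IN Λ
candidate 7: (m,n)=(20,-21) → π∥ = 20-21·λ ≈ -30.6985, π⊥ = 20-21·λ' ≈ 28.6985 ∉ [0.1, 1.3) ⇒ out
candidate 8: (m,n)=(-3,-9) → π∥ = -3-9·λ ≈ -24.7279, π⊥ = -3-9·λ' ≈ 0.7279 ∈ [0.1, 1.3) ⇒ IN Λ
candidate 9: (m,n)=(2,1) → π∥ = 2+1·λ ≈ 4.4142, π⊥ = 2+1·λ' ≈ 1.5858 ∉ [0.1, 1.3) ⇒ out

3, 6, 8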